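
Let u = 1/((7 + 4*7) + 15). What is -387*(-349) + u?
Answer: 6753151/50 ≈ 1.3506e+5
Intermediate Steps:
u = 1/50 (u = 1/((7 + 28) + 15) = 1/(35 + 15) = 1/50 ≈ 0.020000)
-387*(-349) + u = -387*(-349) + 1/50 = 135063 + 1/50 = 6753151/50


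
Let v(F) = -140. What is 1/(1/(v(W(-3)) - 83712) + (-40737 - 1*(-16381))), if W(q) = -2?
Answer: -83852/2042299313 ≈ -4.1058e-5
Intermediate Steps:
1/(1/(v(W(-3)) - 83712) + (-40737 - 1*(-16381))) = 1/(1/(-140 - 83712) + (-40737 - 1*(-16381))) = 1/(1/(-83852) + (-40737 + 16381)) = 1/(-1/83852 - 24356) = 1/(-2042299313/83852) = -83852/2042299313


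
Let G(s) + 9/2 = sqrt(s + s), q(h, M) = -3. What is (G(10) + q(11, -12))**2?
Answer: 305/4 - 30*sqrt(5) ≈ 9.1680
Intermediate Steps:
G(s) = -9/2 + sqrt(2)*sqrt(s) (G(s) = -9/2 + sqrt(s + s) = -9/2 + sqrt(2*s) = -9/2 + sqrt(2)*sqrt(s))
(G(10) + q(11, -12))**2 = ((-9/2 + sqrt(2)*sqrt(10)) - 3)**2 = ((-9/2 + 2*sqrt(5)) - 3)**2 = (-15/2 + 2*sqrt(5))**2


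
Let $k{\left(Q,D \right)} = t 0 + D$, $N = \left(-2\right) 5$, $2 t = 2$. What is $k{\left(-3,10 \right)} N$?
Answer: $-100$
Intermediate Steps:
$t = 1$ ($t = \frac{1}{2} \cdot 2 = 1$)
$N = -10$
$k{\left(Q,D \right)} = D$ ($k{\left(Q,D \right)} = 1 \cdot 0 + D = 0 + D = D$)
$k{\left(-3,10 \right)} N = 10 \left(-10\right) = -100$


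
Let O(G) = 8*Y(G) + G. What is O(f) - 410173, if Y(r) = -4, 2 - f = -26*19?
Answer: -409709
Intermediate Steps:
f = 496 (f = 2 - (-26)*19 = 2 - 1*(-494) = 2 + 494 = 496)
O(G) = -32 + G (O(G) = 8*(-4) + G = -32 + G)
O(f) - 410173 = (-32 + 496) - 410173 = 464 - 410173 = -409709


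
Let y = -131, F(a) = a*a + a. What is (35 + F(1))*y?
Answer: -4847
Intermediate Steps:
F(a) = a + a² (F(a) = a² + a = a + a²)
(35 + F(1))*y = (35 + 1*(1 + 1))*(-131) = (35 + 1*2)*(-131) = (35 + 2)*(-131) = 37*(-131) = -4847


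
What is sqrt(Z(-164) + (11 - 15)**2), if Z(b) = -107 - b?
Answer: sqrt(73) ≈ 8.5440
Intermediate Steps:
sqrt(Z(-164) + (11 - 15)**2) = sqrt((-107 - 1*(-164)) + (11 - 15)**2) = sqrt((-107 + 164) + (-4)**2) = sqrt(57 + 16) = sqrt(73)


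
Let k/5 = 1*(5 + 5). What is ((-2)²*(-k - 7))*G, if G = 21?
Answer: -4788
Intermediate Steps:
k = 50 (k = 5*(1*(5 + 5)) = 5*(1*10) = 5*10 = 50)
((-2)²*(-k - 7))*G = ((-2)²*(-1*50 - 7))*21 = (4*(-50 - 7))*21 = (4*(-57))*21 = -228*21 = -4788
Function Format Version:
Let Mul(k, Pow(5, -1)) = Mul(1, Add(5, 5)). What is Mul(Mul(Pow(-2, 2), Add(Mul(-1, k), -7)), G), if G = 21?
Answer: -4788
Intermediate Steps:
k = 50 (k = Mul(5, Mul(1, Add(5, 5))) = Mul(5, Mul(1, 10)) = Mul(5, 10) = 50)
Mul(Mul(Pow(-2, 2), Add(Mul(-1, k), -7)), G) = Mul(Mul(Pow(-2, 2), Add(Mul(-1, 50), -7)), 21) = Mul(Mul(4, Add(-50, -7)), 21) = Mul(Mul(4, -57), 21) = Mul(-228, 21) = -4788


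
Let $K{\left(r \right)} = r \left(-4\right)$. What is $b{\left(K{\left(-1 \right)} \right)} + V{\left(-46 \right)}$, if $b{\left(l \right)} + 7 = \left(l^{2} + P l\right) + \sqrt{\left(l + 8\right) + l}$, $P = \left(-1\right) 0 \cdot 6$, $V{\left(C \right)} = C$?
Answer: $-33$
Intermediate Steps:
$P = 0$ ($P = 0 \cdot 6 = 0$)
$K{\left(r \right)} = - 4 r$
$b{\left(l \right)} = -7 + l^{2} + \sqrt{8 + 2 l}$ ($b{\left(l \right)} = -7 + \left(\left(l^{2} + 0 l\right) + \sqrt{\left(l + 8\right) + l}\right) = -7 + \left(\left(l^{2} + 0\right) + \sqrt{\left(8 + l\right) + l}\right) = -7 + \left(l^{2} + \sqrt{8 + 2 l}\right) = -7 + l^{2} + \sqrt{8 + 2 l}$)
$b{\left(K{\left(-1 \right)} \right)} + V{\left(-46 \right)} = \left(-7 + \left(\left(-4\right) \left(-1\right)\right)^{2} + \sqrt{8 + 2 \left(\left(-4\right) \left(-1\right)\right)}\right) - 46 = \left(-7 + 4^{2} + \sqrt{8 + 2 \cdot 4}\right) - 46 = \left(-7 + 16 + \sqrt{8 + 8}\right) - 46 = \left(-7 + 16 + \sqrt{16}\right) - 46 = \left(-7 + 16 + 4\right) - 46 = 13 - 46 = -33$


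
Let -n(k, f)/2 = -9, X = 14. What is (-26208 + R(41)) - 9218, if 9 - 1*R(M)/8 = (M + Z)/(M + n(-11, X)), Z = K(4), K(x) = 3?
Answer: -2086238/59 ≈ -35360.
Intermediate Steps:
n(k, f) = 18 (n(k, f) = -2*(-9) = 18)
Z = 3
R(M) = 72 - 8*(3 + M)/(18 + M) (R(M) = 72 - 8*(M + 3)/(M + 18) = 72 - 8*(3 + M)/(18 + M))
(-26208 + R(41)) - 9218 = (-26208 + 8*(159 + 8*41)/(18 + 41)) - 9218 = (-26208 + 8*(159 + 328)/59) - 9218 = (-26208 + 8*(1/59)*487) - 9218 = (-26208 + 3896/59) - 9218 = -1542376/59 - 9218 = -2086238/59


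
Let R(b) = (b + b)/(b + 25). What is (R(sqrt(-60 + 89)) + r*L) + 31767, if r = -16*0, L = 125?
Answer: 9466537/298 + 25*sqrt(29)/298 ≈ 31767.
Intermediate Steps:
R(b) = 2*b/(25 + b) (R(b) = (2*b)/(25 + b) = 2*b/(25 + b))
r = 0
(R(sqrt(-60 + 89)) + r*L) + 31767 = (2*sqrt(-60 + 89)/(25 + sqrt(-60 + 89)) + 0*125) + 31767 = (2*sqrt(29)/(25 + sqrt(29)) + 0) + 31767 = 2*sqrt(29)/(25 + sqrt(29)) + 31767 = 31767 + 2*sqrt(29)/(25 + sqrt(29))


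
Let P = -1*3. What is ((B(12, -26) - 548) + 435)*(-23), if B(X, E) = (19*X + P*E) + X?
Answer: -4715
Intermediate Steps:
P = -3
B(X, E) = -3*E + 20*X (B(X, E) = (19*X - 3*E) + X = (-3*E + 19*X) + X = -3*E + 20*X)
((B(12, -26) - 548) + 435)*(-23) = (((-3*(-26) + 20*12) - 548) + 435)*(-23) = (((78 + 240) - 548) + 435)*(-23) = ((318 - 548) + 435)*(-23) = (-230 + 435)*(-23) = 205*(-23) = -4715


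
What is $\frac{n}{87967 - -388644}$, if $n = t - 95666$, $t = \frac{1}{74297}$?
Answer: $- \frac{7107696801}{35410767467} \approx -0.20072$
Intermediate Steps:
$t = \frac{1}{74297} \approx 1.3459 \cdot 10^{-5}$
$n = - \frac{7107696801}{74297}$ ($n = \frac{1}{74297} - 95666 = - \frac{7107696801}{74297} \approx -95666.0$)
$\frac{n}{87967 - -388644} = - \frac{7107696801}{74297 \left(87967 - -388644\right)} = - \frac{7107696801}{74297 \left(87967 + 388644\right)} = - \frac{7107696801}{74297 \cdot 476611} = \left(- \frac{7107696801}{74297}\right) \frac{1}{476611} = - \frac{7107696801}{35410767467}$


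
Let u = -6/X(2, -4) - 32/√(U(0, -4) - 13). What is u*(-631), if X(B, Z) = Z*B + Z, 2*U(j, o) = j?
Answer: -631/2 - 20192*I*√13/13 ≈ -315.5 - 5600.3*I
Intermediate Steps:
U(j, o) = j/2
X(B, Z) = Z + B*Z (X(B, Z) = B*Z + Z = Z + B*Z)
u = ½ + 32*I*√13/13 (u = -6*(-1/(4*(1 + 2))) - 32/√((½)*0 - 13) = -6/((-4*3)) - 32/√(0 - 13) = -6/(-12) - 32*(-I*√13/13) = -6*(-1/12) - 32*(-I*√13/13) = ½ - (-32)*I*√13/13 = ½ + 32*I*√13/13 ≈ 0.5 + 8.8752*I)
u*(-631) = (½ + 32*I*√13/13)*(-631) = -631/2 - 20192*I*√13/13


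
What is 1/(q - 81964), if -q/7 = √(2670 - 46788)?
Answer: I/(-81964*I + 21*√4902) ≈ -1.2197e-5 + 2.1879e-7*I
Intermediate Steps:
q = -21*I*√4902 (q = -7*√(2670 - 46788) = -21*I*√4902 ≈ -1470.3*I)
1/(q - 81964) = 1/(-21*I*√4902 - 81964) = 1/(-81964 - 21*I*√4902)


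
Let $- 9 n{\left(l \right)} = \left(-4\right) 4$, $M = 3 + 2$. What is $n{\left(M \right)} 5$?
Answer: $\frac{80}{9} \approx 8.8889$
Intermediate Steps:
$M = 5$
$n{\left(l \right)} = \frac{16}{9}$ ($n{\left(l \right)} = - \frac{\left(-4\right) 4}{9} = \left(- \frac{1}{9}\right) \left(-16\right) = \frac{16}{9}$)
$n{\left(M \right)} 5 = \frac{16}{9} \cdot 5 = \frac{80}{9}$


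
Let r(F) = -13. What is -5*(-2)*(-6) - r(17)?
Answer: -47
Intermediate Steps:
-5*(-2)*(-6) - r(17) = -5*(-2)*(-6) - 1*(-13) = 10*(-6) + 13 = -60 + 13 = -47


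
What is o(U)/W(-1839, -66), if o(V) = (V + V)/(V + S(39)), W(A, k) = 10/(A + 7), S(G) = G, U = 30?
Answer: -3664/23 ≈ -159.30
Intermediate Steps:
W(A, k) = 10/(7 + A)
o(V) = 2*V/(39 + V) (o(V) = (V + V)/(V + 39) = (2*V)/(39 + V) = 2*V/(39 + V))
o(U)/W(-1839, -66) = (2*30/(39 + 30))/((10/(7 - 1839))) = (2*30/69)/((10/(-1832))) = (2*30*(1/69))/((10*(-1/1832))) = 20/(23*(-5/916)) = (20/23)*(-916/5) = -3664/23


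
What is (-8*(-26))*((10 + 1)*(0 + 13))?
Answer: 29744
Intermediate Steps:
(-8*(-26))*((10 + 1)*(0 + 13)) = 208*(11*13) = 208*143 = 29744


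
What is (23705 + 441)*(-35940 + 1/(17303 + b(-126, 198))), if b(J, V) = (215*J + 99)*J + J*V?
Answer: -2944661750695894/3393221 ≈ -8.6781e+8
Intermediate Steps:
b(J, V) = J*V + J*(99 + 215*J) (b(J, V) = (99 + 215*J)*J + J*V = J*(99 + 215*J) + J*V = J*V + J*(99 + 215*J))
(23705 + 441)*(-35940 + 1/(17303 + b(-126, 198))) = (23705 + 441)*(-35940 + 1/(17303 - 126*(99 + 198 + 215*(-126)))) = 24146*(-35940 + 1/(17303 - 126*(99 + 198 - 27090))) = 24146*(-35940 + 1/(17303 - 126*(-26793))) = 24146*(-35940 + 1/(17303 + 3375918)) = 24146*(-35940 + 1/3393221) = 24146*(-121952362739/3393221) = -2944661750695894/3393221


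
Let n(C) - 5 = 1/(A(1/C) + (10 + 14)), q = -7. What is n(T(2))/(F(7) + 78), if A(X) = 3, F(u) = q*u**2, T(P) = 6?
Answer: -136/7155 ≈ -0.019008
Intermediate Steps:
F(u) = -7*u**2
n(C) = 136/27 (n(C) = 5 + 1/(3 + (10 + 14)) = 5 + 1/(3 + 24) = 5 + 1/27 = 136/27)
n(T(2))/(F(7) + 78) = (136/27)/(-7*7**2 + 78) = (136/27)/(-7*49 + 78) = (136/27)/(-343 + 78) = (136/27)/(-265) = -1/265*136/27 = -136/7155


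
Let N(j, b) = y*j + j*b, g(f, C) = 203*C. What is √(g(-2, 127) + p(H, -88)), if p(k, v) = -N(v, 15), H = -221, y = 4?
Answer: √27453 ≈ 165.69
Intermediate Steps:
N(j, b) = 4*j + b*j (N(j, b) = 4*j + j*b = 4*j + b*j)
p(k, v) = -19*v (p(k, v) = -v*(4 + 15) = -v*19 = -19*v)
√(g(-2, 127) + p(H, -88)) = √(203*127 - 19*(-88)) = √(25781 + 1672) = √27453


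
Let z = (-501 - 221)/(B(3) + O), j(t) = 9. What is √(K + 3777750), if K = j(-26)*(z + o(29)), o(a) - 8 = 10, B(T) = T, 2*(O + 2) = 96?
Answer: 3*√20567910/7 ≈ 1943.7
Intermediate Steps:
O = 46 (O = -2 + (½)*96 = -2 + 48 = 46)
o(a) = 18 (o(a) = 8 + 10 = 18)
z = -722/49 (z = (-501 - 221)/(3 + 46) = -722/49 ≈ -14.735)
K = 1440/49 (K = 9*(-722/49 + 18) = 9*(160/49) = 1440/49 ≈ 29.388)
√(K + 3777750) = √(1440/49 + 3777750) = √(185111190/49) = 3*√20567910/7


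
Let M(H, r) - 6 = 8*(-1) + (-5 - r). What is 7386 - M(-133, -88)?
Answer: 7305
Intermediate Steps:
M(H, r) = -7 - r (M(H, r) = 6 + (8*(-1) + (-5 - r)) = 6 + (-8 + (-5 - r)) = 6 + (-13 - r) = -7 - r)
7386 - M(-133, -88) = 7386 - (-7 - 1*(-88)) = 7386 - (-7 + 88) = 7386 - 1*81 = 7386 - 81 = 7305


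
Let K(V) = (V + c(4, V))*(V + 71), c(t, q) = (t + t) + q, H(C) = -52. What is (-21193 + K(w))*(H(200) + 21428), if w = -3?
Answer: -450114432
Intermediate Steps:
c(t, q) = q + 2*t (c(t, q) = 2*t + q = q + 2*t)
K(V) = (8 + 2*V)*(71 + V) (K(V) = (V + (V + 2*4))*(V + 71) = (V + (V + 8))*(71 + V) = (V + (8 + V))*(71 + V) = (8 + 2*V)*(71 + V))
(-21193 + K(w))*(H(200) + 21428) = (-21193 + (568 + 2*(-3)² + 150*(-3)))*(-52 + 21428) = (-21193 + (568 + 2*9 - 450))*21376 = (-21193 + (568 + 18 - 450))*21376 = (-21193 + 136)*21376 = -21057*21376 = -450114432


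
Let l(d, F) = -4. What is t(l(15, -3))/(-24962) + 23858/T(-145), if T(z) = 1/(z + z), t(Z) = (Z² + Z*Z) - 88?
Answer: -12336256056/1783 ≈ -6.9188e+6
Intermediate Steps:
t(Z) = -88 + 2*Z² (t(Z) = (Z² + Z²) - 88 = 2*Z² - 88 = -88 + 2*Z²)
T(z) = 1/(2*z)
t(l(15, -3))/(-24962) + 23858/T(-145) = (-88 + 2*(-4)²)/(-24962) + 23858/(((½)/(-145))) = (-88 + 2*16)*(-1/24962) + 23858/(((½)*(-1/145))) = (-88 + 32)*(-1/24962) + 23858/(-1/290) = -56*(-1/24962) + 23858*(-290) = 4/1783 - 6918820 = -12336256056/1783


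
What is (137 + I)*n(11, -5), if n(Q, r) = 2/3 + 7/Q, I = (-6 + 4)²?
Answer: 2021/11 ≈ 183.73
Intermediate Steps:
I = 4 (I = (-2)² = 4)
n(Q, r) = ⅔ + 7/Q (n(Q, r) = 2*(⅓) + 7/Q = ⅔ + 7/Q)
(137 + I)*n(11, -5) = (137 + 4)*(⅔ + 7/11) = 141*(⅔ + 7*(1/11)) = 141*(⅔ + 7/11) = 141*(43/33) = 2021/11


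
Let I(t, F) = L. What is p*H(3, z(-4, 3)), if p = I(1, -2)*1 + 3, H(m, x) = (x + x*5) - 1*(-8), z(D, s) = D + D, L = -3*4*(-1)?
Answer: -600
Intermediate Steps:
L = 12 (L = -12*(-1) = 12)
I(t, F) = 12
z(D, s) = 2*D
H(m, x) = 8 + 6*x (H(m, x) = (x + 5*x) + 8 = 6*x + 8 = 8 + 6*x)
p = 15 (p = 12*1 + 3 = 12 + 3 = 15)
p*H(3, z(-4, 3)) = 15*(8 + 6*(2*(-4))) = 15*(8 + 6*(-8)) = 15*(8 - 48) = 15*(-40) = -600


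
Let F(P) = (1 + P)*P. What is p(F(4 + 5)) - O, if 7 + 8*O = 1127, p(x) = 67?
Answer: -73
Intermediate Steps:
F(P) = P*(1 + P)
O = 140 (O = -7/8 + (1/8)*1127 = -7/8 + 1127/8 = 140)
p(F(4 + 5)) - O = 67 - 1*140 = 67 - 140 = -73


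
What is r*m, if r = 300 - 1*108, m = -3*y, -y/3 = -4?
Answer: -6912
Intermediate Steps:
y = 12 (y = -3*(-4) = 12)
m = -36 (m = -3*12 = -36)
r = 192 (r = 300 - 108 = 192)
r*m = 192*(-36) = -6912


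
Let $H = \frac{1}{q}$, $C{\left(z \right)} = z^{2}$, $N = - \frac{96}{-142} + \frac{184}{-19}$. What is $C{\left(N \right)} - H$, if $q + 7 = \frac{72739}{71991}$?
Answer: $\frac{63806493996383}{784694551598} \approx 81.314$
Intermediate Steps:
$q = - \frac{431198}{71991}$ ($q = -7 + \frac{72739}{71991} = - \frac{431198}{71991} \approx -5.9896$)
$N = - \frac{12152}{1349}$ ($N = \left(-96\right) \left(- \frac{1}{142}\right) + 184 \left(- \frac{1}{19}\right) = \frac{48}{71} - \frac{184}{19} = - \frac{12152}{1349} \approx -9.0081$)
$H = - \frac{71991}{431198}$ ($H = \frac{1}{- \frac{431198}{71991}} = - \frac{71991}{431198} \approx -0.16696$)
$C{\left(N \right)} - H = \left(- \frac{12152}{1349}\right)^{2} - - \frac{71991}{431198} = \frac{147671104}{1819801} + \frac{71991}{431198} = \frac{63806493996383}{784694551598}$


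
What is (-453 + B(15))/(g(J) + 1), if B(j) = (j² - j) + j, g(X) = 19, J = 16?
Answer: -57/5 ≈ -11.400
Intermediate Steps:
B(j) = j²
(-453 + B(15))/(g(J) + 1) = (-453 + 15²)/(19 + 1) = (-453 + 225)/20 = -228*1/20 = -57/5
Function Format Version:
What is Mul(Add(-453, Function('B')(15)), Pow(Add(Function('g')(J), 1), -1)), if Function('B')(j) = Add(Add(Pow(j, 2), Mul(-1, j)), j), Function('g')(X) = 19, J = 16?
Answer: Rational(-57, 5) ≈ -11.400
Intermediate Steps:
Function('B')(j) = Pow(j, 2)
Mul(Add(-453, Function('B')(15)), Pow(Add(Function('g')(J), 1), -1)) = Mul(Add(-453, Pow(15, 2)), Pow(Add(19, 1), -1)) = Mul(Add(-453, 225), Pow(20, -1)) = Mul(-228, Rational(1, 20)) = Rational(-57, 5)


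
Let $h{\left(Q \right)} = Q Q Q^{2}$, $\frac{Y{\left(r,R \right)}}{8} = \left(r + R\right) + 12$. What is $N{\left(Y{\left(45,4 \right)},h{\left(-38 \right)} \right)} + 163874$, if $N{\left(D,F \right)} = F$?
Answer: $2249010$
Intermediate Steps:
$Y{\left(r,R \right)} = 96 + 8 R + 8 r$ ($Y{\left(r,R \right)} = 8 \left(\left(r + R\right) + 12\right) = 8 \left(\left(R + r\right) + 12\right) = 8 \left(12 + R + r\right) = 96 + 8 R + 8 r$)
$h{\left(Q \right)} = Q^{4}$ ($h{\left(Q \right)} = Q^{2} Q^{2} = Q^{4}$)
$N{\left(Y{\left(45,4 \right)},h{\left(-38 \right)} \right)} + 163874 = \left(-38\right)^{4} + 163874 = 2085136 + 163874 = 2249010$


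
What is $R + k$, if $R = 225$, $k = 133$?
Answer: $358$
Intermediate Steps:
$R + k = 225 + 133 = 358$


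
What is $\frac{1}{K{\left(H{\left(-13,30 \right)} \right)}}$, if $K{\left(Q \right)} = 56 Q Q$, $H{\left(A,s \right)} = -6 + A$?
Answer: $\frac{1}{20216} \approx 4.9466 \cdot 10^{-5}$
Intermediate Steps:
$K{\left(Q \right)} = 56 Q^{2}$
$\frac{1}{K{\left(H{\left(-13,30 \right)} \right)}} = \frac{1}{56 \left(-6 - 13\right)^{2}} = \frac{1}{56 \left(-19\right)^{2}} = \frac{1}{56 \cdot 361} = \frac{1}{20216}$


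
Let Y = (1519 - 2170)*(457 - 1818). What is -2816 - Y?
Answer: -888827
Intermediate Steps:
Y = 886011 (Y = -651*(-1361) = 886011)
-2816 - Y = -2816 - 1*886011 = -2816 - 886011 = -888827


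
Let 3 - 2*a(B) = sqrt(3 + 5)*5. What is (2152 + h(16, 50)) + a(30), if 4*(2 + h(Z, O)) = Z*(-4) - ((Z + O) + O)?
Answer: 4213/2 - 5*sqrt(2) ≈ 2099.4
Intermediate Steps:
a(B) = 3/2 - 5*sqrt(2) (a(B) = 3/2 - sqrt(3 + 5)*5/2 = 3/2 - sqrt(8)*5/2 = 3/2 - 2*sqrt(2)*5/2 = 3/2 - 5*sqrt(2))
h(Z, O) = -2 - 5*Z/4 - O/2 (h(Z, O) = -2 + (Z*(-4) - ((Z + O) + O))/4 = -2 + (-4*Z - ((O + Z) + O))/4 = -2 + (-4*Z - (Z + 2*O))/4 = -2 + (-4*Z + (-Z - 2*O))/4 = -2 + (-5*Z - 2*O)/4 = -2 + (-5*Z/4 - O/2) = -2 - 5*Z/4 - O/2)
(2152 + h(16, 50)) + a(30) = (2152 + (-2 - 5/4*16 - 1/2*50)) + (3/2 - 5*sqrt(2)) = (2152 + (-2 - 20 - 25)) + (3/2 - 5*sqrt(2)) = (2152 - 47) + (3/2 - 5*sqrt(2)) = 2105 + (3/2 - 5*sqrt(2)) = 4213/2 - 5*sqrt(2)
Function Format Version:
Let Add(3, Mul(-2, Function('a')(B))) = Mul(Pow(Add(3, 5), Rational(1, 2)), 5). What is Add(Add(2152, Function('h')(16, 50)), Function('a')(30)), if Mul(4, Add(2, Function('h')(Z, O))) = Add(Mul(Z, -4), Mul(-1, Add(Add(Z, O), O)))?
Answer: Add(Rational(4213, 2), Mul(-5, Pow(2, Rational(1, 2)))) ≈ 2099.4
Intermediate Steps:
Function('a')(B) = Add(Rational(3, 2), Mul(-5, Pow(2, Rational(1, 2)))) (Function('a')(B) = Add(Rational(3, 2), Mul(Rational(-1, 2), Mul(Pow(Add(3, 5), Rational(1, 2)), 5))) = Add(Rational(3, 2), Mul(Rational(-1, 2), Mul(Pow(8, Rational(1, 2)), 5))) = Add(Rational(3, 2), Mul(Rational(-1, 2), Mul(Mul(2, Pow(2, Rational(1, 2))), 5))) = Add(Rational(3, 2), Mul(Rational(-1, 2), Mul(10, Pow(2, Rational(1, 2))))) = Add(Rational(3, 2), Mul(-5, Pow(2, Rational(1, 2)))))
Function('h')(Z, O) = Add(-2, Mul(Rational(-5, 4), Z), Mul(Rational(-1, 2), O)) (Function('h')(Z, O) = Add(-2, Mul(Rational(1, 4), Add(Mul(Z, -4), Mul(-1, Add(Add(Z, O), O))))) = Add(-2, Mul(Rational(1, 4), Add(Mul(-4, Z), Mul(-1, Add(Add(O, Z), O))))) = Add(-2, Mul(Rational(1, 4), Add(Mul(-4, Z), Mul(-1, Add(Z, Mul(2, O)))))) = Add(-2, Mul(Rational(1, 4), Add(Mul(-4, Z), Add(Mul(-1, Z), Mul(-2, O))))) = Add(-2, Mul(Rational(1, 4), Add(Mul(-5, Z), Mul(-2, O)))) = Add(-2, Add(Mul(Rational(-5, 4), Z), Mul(Rational(-1, 2), O))) = Add(-2, Mul(Rational(-5, 4), Z), Mul(Rational(-1, 2), O)))
Add(Add(2152, Function('h')(16, 50)), Function('a')(30)) = Add(Add(2152, Add(-2, Mul(Rational(-5, 4), 16), Mul(Rational(-1, 2), 50))), Add(Rational(3, 2), Mul(-5, Pow(2, Rational(1, 2))))) = Add(Add(2152, Add(-2, -20, -25)), Add(Rational(3, 2), Mul(-5, Pow(2, Rational(1, 2))))) = Add(Add(2152, -47), Add(Rational(3, 2), Mul(-5, Pow(2, Rational(1, 2))))) = Add(2105, Add(Rational(3, 2), Mul(-5, Pow(2, Rational(1, 2))))) = Add(Rational(4213, 2), Mul(-5, Pow(2, Rational(1, 2))))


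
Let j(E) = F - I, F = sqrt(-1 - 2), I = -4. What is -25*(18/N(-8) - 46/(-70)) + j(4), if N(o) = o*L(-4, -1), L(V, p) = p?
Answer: -1923/28 + I*sqrt(3) ≈ -68.679 + 1.732*I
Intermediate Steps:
N(o) = -o (N(o) = o*(-1) = -o)
F = I*sqrt(3) (F = sqrt(-3) = I*sqrt(3) ≈ 1.732*I)
j(E) = 4 + I*sqrt(3) (j(E) = I*sqrt(3) - 1*(-4) = I*sqrt(3) + 4 = 4 + I*sqrt(3))
-25*(18/N(-8) - 46/(-70)) + j(4) = -25*(18/((-1*(-8))) - 46/(-70)) + (4 + I*sqrt(3)) = -25*(18/8 - 46*(-1/70)) + (4 + I*sqrt(3)) = -25*(18*(1/8) + 23/35) + (4 + I*sqrt(3)) = -25*(9/4 + 23/35) + (4 + I*sqrt(3)) = -25*407/140 + (4 + I*sqrt(3)) = -2035/28 + (4 + I*sqrt(3)) = -1923/28 + I*sqrt(3)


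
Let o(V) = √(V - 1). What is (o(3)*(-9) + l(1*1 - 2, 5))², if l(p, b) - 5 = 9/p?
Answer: 178 + 72*√2 ≈ 279.82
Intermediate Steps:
o(V) = √(-1 + V)
l(p, b) = 5 + 9/p
(o(3)*(-9) + l(1*1 - 2, 5))² = (√(-1 + 3)*(-9) + (5 + 9/(1*1 - 2)))² = (√2*(-9) + (5 + 9/(1 - 2)))² = (-9*√2 + (5 + 9/(-1)))² = (-9*√2 + (5 + 9*(-1)))² = (-9*√2 + (5 - 9))² = (-9*√2 - 4)² = (-4 - 9*√2)²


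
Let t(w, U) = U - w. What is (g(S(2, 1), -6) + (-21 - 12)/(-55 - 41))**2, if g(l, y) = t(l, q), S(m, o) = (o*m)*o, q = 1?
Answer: 441/1024 ≈ 0.43066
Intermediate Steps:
S(m, o) = m*o**2 (S(m, o) = (m*o)*o = m*o**2)
g(l, y) = 1 - l
(g(S(2, 1), -6) + (-21 - 12)/(-55 - 41))**2 = ((1 - 2*1**2) + (-21 - 12)/(-55 - 41))**2 = ((1 - 2) - 33/(-96))**2 = ((1 - 1*2) - 33*(-1/96))**2 = ((1 - 2) + 11/32)**2 = (-1 + 11/32)**2 = (-21/32)**2 = 441/1024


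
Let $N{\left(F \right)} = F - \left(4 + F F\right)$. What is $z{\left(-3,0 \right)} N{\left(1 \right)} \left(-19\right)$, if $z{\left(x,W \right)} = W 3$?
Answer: $0$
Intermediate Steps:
$z{\left(x,W \right)} = 3 W$
$N{\left(F \right)} = -4 + F - F^{2}$ ($N{\left(F \right)} = F - \left(4 + F^{2}\right) = -4 + F - F^{2}$)
$z{\left(-3,0 \right)} N{\left(1 \right)} \left(-19\right) = 3 \cdot 0 \left(-4 + 1 - 1^{2}\right) \left(-19\right) = 0 \left(-4 + 1 - 1\right) \left(-19\right) = 0 \left(-4\right) \left(-19\right) = 0 \left(-19\right) = 0$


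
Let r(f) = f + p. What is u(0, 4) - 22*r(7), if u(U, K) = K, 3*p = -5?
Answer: -340/3 ≈ -113.33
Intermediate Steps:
p = -5/3 (p = (⅓)*(-5) = -5/3 ≈ -1.6667)
r(f) = -5/3 + f (r(f) = f - 5/3 = -5/3 + f)
u(0, 4) - 22*r(7) = 4 - 22*(-5/3 + 7) = 4 - 22*16/3 = 4 - 352/3 = -340/3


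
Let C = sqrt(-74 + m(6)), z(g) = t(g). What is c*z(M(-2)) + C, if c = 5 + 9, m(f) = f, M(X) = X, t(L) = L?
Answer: -28 + 2*I*sqrt(17) ≈ -28.0 + 8.2462*I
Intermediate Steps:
z(g) = g
C = 2*I*sqrt(17) (C = sqrt(-74 + 6) = sqrt(-68) = 2*I*sqrt(17) ≈ 8.2462*I)
c = 14
c*z(M(-2)) + C = 14*(-2) + 2*I*sqrt(17) = -28 + 2*I*sqrt(17)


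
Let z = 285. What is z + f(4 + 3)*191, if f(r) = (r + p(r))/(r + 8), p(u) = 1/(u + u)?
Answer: 26253/70 ≈ 375.04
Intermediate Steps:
p(u) = 1/(2*u)
f(r) = (r + 1/(2*r))/(8 + r) (f(r) = (r + 1/(2*r))/(r + 8) = (r + 1/(2*r))/(8 + r))
z + f(4 + 3)*191 = 285 + ((½ + (4 + 3)²)/((4 + 3)*(8 + (4 + 3))))*191 = 285 + ((½ + 7²)/(7*(8 + 7)))*191 = 285 + ((⅐)*(½ + 49)/15)*191 = 285 + ((⅐)*(1/15)*(99/2))*191 = 285 + (33/70)*191 = 285 + 6303/70 = 26253/70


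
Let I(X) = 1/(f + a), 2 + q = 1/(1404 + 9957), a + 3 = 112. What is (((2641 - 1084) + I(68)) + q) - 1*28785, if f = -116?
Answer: -309361652/11361 ≈ -27230.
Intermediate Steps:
a = 109 (a = -3 + 112 = 109)
q = -22721/11361 (q = -2 + 1/(1404 + 9957) = -2 + 1/11361 = -22721/11361 ≈ -1.9999)
I(X) = -⅐ (I(X) = 1/(-116 + 109) = 1/(-7) = -⅐)
(((2641 - 1084) + I(68)) + q) - 1*28785 = (((2641 - 1084) - ⅐) - 22721/11361) - 1*28785 = ((1557 - ⅐) - 22721/11361) - 28785 = (10898/7 - 22721/11361) - 28785 = 17664733/11361 - 28785 = -309361652/11361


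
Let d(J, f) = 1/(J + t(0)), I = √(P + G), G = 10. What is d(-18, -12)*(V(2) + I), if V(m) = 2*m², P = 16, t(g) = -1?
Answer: -8/19 - √26/19 ≈ -0.68942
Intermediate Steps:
I = √26 (I = √(16 + 10) = √26 ≈ 5.0990)
d(J, f) = 1/(-1 + J) (d(J, f) = 1/(J - 1) = 1/(-1 + J))
d(-18, -12)*(V(2) + I) = (2*2² + √26)/(-1 - 18) = (2*4 + √26)/(-19) = -(8 + √26)/19 = -8/19 - √26/19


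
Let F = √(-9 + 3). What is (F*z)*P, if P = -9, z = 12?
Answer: -108*I*√6 ≈ -264.54*I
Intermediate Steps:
F = I*√6 (F = √(-6) = I*√6 ≈ 2.4495*I)
(F*z)*P = ((I*√6)*12)*(-9) = (12*I*√6)*(-9) = -108*I*√6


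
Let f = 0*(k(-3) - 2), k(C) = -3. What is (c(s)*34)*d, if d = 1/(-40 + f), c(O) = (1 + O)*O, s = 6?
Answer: -357/10 ≈ -35.700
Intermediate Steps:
f = 0 (f = 0*(-3 - 2) = 0*(-5) = 0)
c(O) = O*(1 + O)
d = -1/40 (d = 1/(-40 + 0) = 1/(-40) = -1/40 ≈ -0.025000)
(c(s)*34)*d = ((6*(1 + 6))*34)*(-1/40) = ((6*7)*34)*(-1/40) = (42*34)*(-1/40) = 1428*(-1/40) = -357/10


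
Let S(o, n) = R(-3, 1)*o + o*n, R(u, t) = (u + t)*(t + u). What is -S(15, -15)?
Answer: 165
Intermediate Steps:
R(u, t) = (t + u)² (R(u, t) = (t + u)*(t + u) = (t + u)²)
S(o, n) = 4*o + n*o (S(o, n) = (1 - 3)²*o + o*n = (-2)²*o + n*o = 4*o + n*o)
-S(15, -15) = -15*(4 - 15) = -15*(-11) = -1*(-165) = 165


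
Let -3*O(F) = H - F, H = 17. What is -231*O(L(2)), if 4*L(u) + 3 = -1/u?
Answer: 11011/8 ≈ 1376.4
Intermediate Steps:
L(u) = -¾ - 1/(4*u) (L(u) = -¾ + (-1/u)/4 = -¾ - 1/(4*u))
O(F) = -17/3 + F/3 (O(F) = -(17 - F)/3 = -17/3 + F/3)
-231*O(L(2)) = -231*(-17/3 + ((¼)*(-1 - 3*2)/2)/3) = -231*(-17/3 + ((¼)*(½)*(-1 - 6))/3) = -231*(-17/3 + ((¼)*(½)*(-7))/3) = -231*(-17/3 + (⅓)*(-7/8)) = -231*(-17/3 - 7/24) = -231*(-143/24) = 11011/8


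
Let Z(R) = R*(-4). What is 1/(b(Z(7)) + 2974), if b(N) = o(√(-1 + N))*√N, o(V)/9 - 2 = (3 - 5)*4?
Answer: 1487/4463162 + 27*I*√7/2231581 ≈ 0.00033317 + 3.2011e-5*I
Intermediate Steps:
Z(R) = -4*R
o(V) = -54 (o(V) = 18 + 9*((3 - 5)*4) = 18 + 9*(-2*4) = 18 + 9*(-8) = 18 - 72 = -54)
b(N) = -54*√N
1/(b(Z(7)) + 2974) = 1/(-54*2*I*√7 + 2974) = 1/(-108*I*√7 + 2974) = 1/(2974 - 108*I*√7)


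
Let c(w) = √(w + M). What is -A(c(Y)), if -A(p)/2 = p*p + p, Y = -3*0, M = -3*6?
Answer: -36 + 6*I*√2 ≈ -36.0 + 8.4853*I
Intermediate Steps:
M = -18
Y = 0
c(w) = √(-18 + w) (c(w) = √(w - 18) = √(-18 + w))
A(p) = -2*p - 2*p² (A(p) = -2*(p*p + p) = -2*(p² + p) = -2*(p + p²) = -2*p - 2*p²)
-A(c(Y)) = -(-2)*√(-18 + 0)*(1 + √(-18 + 0)) = -(-2)*√(-18)*(1 + √(-18)) = -(-2)*3*I*√2*(1 + 3*I*√2) = -(-6)*I*√2*(1 + 3*I*√2) = 6*I*√2*(1 + 3*I*√2)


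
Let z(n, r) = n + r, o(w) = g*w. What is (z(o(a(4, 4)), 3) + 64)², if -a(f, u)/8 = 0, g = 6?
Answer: 4489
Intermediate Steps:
a(f, u) = 0 (a(f, u) = -8*0 = 0)
o(w) = 6*w
(z(o(a(4, 4)), 3) + 64)² = ((6*0 + 3) + 64)² = ((0 + 3) + 64)² = (3 + 64)² = 67² = 4489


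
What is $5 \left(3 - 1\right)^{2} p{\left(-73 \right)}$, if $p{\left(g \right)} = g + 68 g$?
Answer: $-100740$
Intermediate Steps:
$p{\left(g \right)} = 69 g$
$5 \left(3 - 1\right)^{2} p{\left(-73 \right)} = 5 \left(3 - 1\right)^{2} \cdot 69 \left(-73\right) = 5 \cdot 2^{2} \left(-5037\right) = 5 \cdot 4 \left(-5037\right) = 20 \left(-5037\right) = -100740$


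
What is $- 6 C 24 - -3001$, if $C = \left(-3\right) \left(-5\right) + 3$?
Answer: $409$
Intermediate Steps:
$C = 18$ ($C = 15 + 3 = 18$)
$- 6 C 24 - -3001 = \left(-6\right) 18 \cdot 24 - -3001 = \left(-108\right) 24 + 3001 = -2592 + 3001 = 409$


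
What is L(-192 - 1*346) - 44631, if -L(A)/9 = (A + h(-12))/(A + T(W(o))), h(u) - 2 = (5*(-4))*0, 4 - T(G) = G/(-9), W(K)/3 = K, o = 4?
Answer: -35667405/799 ≈ -44640.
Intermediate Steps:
W(K) = 3*K
T(G) = 4 + G/9 (T(G) = 4 - G/(-9) = 4 - G*(-1)/9 = 4 - (-1)*G/9 = 4 + G/9)
h(u) = 2 (h(u) = 2 + (5*(-4))*0 = 2 - 20*0 = 2 + 0 = 2)
L(A) = -9*(2 + A)/(16/3 + A) (L(A) = -9*(A + 2)/(A + (4 + (3*4)/9)) = -9*(2 + A)/(A + (4 + (⅑)*12)) = -9*(2 + A)/(A + (4 + 4/3)) = -9*(2 + A)/(A + 16/3) = -9*(2 + A)/(16/3 + A))
L(-192 - 1*346) - 44631 = 27*(-2 - (-192 - 1*346))/(16 + 3*(-192 - 1*346)) - 44631 = 27*(-2 - (-192 - 346))/(16 + 3*(-192 - 346)) - 44631 = 27*(-2 - 1*(-538))/(16 + 3*(-538)) - 44631 = 27*(-2 + 538)/(16 - 1614) - 44631 = 27*536/(-1598) - 44631 = 27*(-1/1598)*536 - 44631 = -7236/799 - 44631 = -35667405/799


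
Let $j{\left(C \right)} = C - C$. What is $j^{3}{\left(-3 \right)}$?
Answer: $0$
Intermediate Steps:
$j{\left(C \right)} = 0$
$j^{3}{\left(-3 \right)} = 0^{3} = 0$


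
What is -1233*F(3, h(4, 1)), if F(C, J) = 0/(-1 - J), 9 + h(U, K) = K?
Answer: 0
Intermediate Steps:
h(U, K) = -9 + K
F(C, J) = 0
-1233*F(3, h(4, 1)) = -1233*0 = 0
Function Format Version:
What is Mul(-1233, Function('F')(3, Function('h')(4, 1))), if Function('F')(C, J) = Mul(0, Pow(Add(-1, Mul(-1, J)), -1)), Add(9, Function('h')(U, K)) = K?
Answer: 0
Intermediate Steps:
Function('h')(U, K) = Add(-9, K)
Function('F')(C, J) = 0
Mul(-1233, Function('F')(3, Function('h')(4, 1))) = Mul(-1233, 0) = 0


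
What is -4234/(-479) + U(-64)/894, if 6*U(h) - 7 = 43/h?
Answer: 161523251/18270976 ≈ 8.8404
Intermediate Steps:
U(h) = 7/6 + 43/(6*h) (U(h) = 7/6 + (43/h)/6 = 7/6 + 43/(6*h))
-4234/(-479) + U(-64)/894 = -4234/(-479) + ((1/6)*(43 + 7*(-64))/(-64))/894 = -4234*(-1/479) + ((1/6)*(-1/64)*(43 - 448))*(1/894) = 4234/479 + ((1/6)*(-1/64)*(-405))*(1/894) = 4234/479 + (135/128)*(1/894) = 4234/479 + 45/38144 = 161523251/18270976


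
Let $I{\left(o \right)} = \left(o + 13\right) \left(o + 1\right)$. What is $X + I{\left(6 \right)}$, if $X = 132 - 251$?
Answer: $14$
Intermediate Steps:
$X = -119$
$I{\left(o \right)} = \left(1 + o\right) \left(13 + o\right)$ ($I{\left(o \right)} = \left(13 + o\right) \left(1 + o\right) = \left(1 + o\right) \left(13 + o\right)$)
$X + I{\left(6 \right)} = -119 + \left(13 + 6^{2} + 14 \cdot 6\right) = -119 + \left(13 + 36 + 84\right) = -119 + 133 = 14$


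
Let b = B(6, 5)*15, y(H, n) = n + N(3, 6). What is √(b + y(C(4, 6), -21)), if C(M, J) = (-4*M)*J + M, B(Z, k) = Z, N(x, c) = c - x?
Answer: 6*√2 ≈ 8.4853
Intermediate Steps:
C(M, J) = M - 4*J*M (C(M, J) = -4*J*M + M = M - 4*J*M)
y(H, n) = 3 + n (y(H, n) = n + (6 - 1*3) = n + (6 - 3) = n + 3 = 3 + n)
b = 90 (b = 6*15 = 90)
√(b + y(C(4, 6), -21)) = √(90 + (3 - 21)) = √(90 - 18) = √72 = 6*√2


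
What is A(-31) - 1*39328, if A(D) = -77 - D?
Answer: -39374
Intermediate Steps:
A(-31) - 1*39328 = (-77 - 1*(-31)) - 1*39328 = (-77 + 31) - 39328 = -46 - 39328 = -39374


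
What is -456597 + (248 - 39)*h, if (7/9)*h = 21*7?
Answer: -417096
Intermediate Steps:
h = 189 (h = 9*(21*7)/7 = (9/7)*147 = 189)
-456597 + (248 - 39)*h = -456597 + (248 - 39)*189 = -456597 + 209*189 = -456597 + 39501 = -417096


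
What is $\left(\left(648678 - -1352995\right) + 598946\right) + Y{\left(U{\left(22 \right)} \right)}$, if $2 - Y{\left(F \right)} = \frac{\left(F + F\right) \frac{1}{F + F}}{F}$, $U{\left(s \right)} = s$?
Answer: $\frac{57213661}{22} \approx 2.6006 \cdot 10^{6}$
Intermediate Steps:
$Y{\left(F \right)} = 2 - \frac{1}{F}$ ($Y{\left(F \right)} = 2 - \frac{\left(F + F\right) \frac{1}{F + F}}{F} = 2 - \frac{2 F \frac{1}{2 F}}{F} = 2 - 1 \frac{1}{F} = 2 - \frac{1}{F}$)
$\left(\left(648678 - -1352995\right) + 598946\right) + Y{\left(U{\left(22 \right)} \right)} = \left(\left(648678 - -1352995\right) + 598946\right) + \left(2 - \frac{1}{22}\right) = \left(\left(648678 + 1352995\right) + 598946\right) + \left(2 - \frac{1}{22}\right) = \left(2001673 + 598946\right) + \left(2 - \frac{1}{22}\right) = 2600619 + \frac{43}{22} = \frac{57213661}{22}$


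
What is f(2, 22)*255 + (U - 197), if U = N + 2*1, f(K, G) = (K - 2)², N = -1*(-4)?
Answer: -191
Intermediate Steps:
N = 4
f(K, G) = (-2 + K)²
U = 6 (U = 4 + 2*1 = 4 + 2 = 6)
f(2, 22)*255 + (U - 197) = (-2 + 2)²*255 + (6 - 197) = 0²*255 - 191 = 0*255 - 191 = 0 - 191 = -191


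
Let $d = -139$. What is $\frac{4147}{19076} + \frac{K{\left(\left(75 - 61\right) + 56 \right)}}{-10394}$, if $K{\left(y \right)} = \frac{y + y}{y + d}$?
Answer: $\frac{1488420491}{6840520068} \approx 0.21759$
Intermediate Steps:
$K{\left(y \right)} = \frac{2 y}{-139 + y}$ ($K{\left(y \right)} = \frac{y + y}{y - 139} = \frac{2 y}{-139 + y}$)
$\frac{4147}{19076} + \frac{K{\left(\left(75 - 61\right) + 56 \right)}}{-10394} = \frac{4147}{19076} + \frac{2 \left(\left(75 - 61\right) + 56\right) \frac{1}{-139 + \left(\left(75 - 61\right) + 56\right)}}{-10394} = 4147 \cdot \frac{1}{19076} + \frac{2 \left(14 + 56\right)}{-139 + \left(14 + 56\right)} \left(- \frac{1}{10394}\right) = \frac{4147}{19076} + 2 \cdot 70 \frac{1}{-139 + 70} \left(- \frac{1}{10394}\right) = \frac{4147}{19076} + 2 \cdot 70 \frac{1}{-69} \left(- \frac{1}{10394}\right) = \frac{4147}{19076} + 2 \cdot 70 \left(- \frac{1}{69}\right) \left(- \frac{1}{10394}\right) = \frac{4147}{19076} - - \frac{70}{358593} = \frac{4147}{19076} + \frac{70}{358593} = \frac{1488420491}{6840520068}$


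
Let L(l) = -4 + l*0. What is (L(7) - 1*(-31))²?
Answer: 729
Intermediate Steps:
L(l) = -4 (L(l) = -4 + 0 = -4)
(L(7) - 1*(-31))² = (-4 - 1*(-31))² = (-4 + 31)² = 27² = 729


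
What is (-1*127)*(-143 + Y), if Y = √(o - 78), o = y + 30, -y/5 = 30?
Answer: 18161 - 381*I*√22 ≈ 18161.0 - 1787.0*I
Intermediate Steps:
y = -150 (y = -5*30 = -150)
o = -120 (o = -150 + 30 = -120)
Y = 3*I*√22 (Y = √(-120 - 78) = √(-198) = 3*I*√22 ≈ 14.071*I)
(-1*127)*(-143 + Y) = (-1*127)*(-143 + 3*I*√22) = -127*(-143 + 3*I*√22) = 18161 - 381*I*√22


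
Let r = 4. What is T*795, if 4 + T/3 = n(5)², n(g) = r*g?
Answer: 944460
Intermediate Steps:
n(g) = 4*g
T = 1188 (T = -12 + 3*(4*5)² = -12 + 3*20² = -12 + 3*400 = -12 + 1200 = 1188)
T*795 = 1188*795 = 944460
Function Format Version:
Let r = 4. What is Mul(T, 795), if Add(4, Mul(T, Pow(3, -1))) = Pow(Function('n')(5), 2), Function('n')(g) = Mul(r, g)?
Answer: 944460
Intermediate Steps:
Function('n')(g) = Mul(4, g)
T = 1188 (T = Add(-12, Mul(3, Pow(Mul(4, 5), 2))) = Add(-12, Mul(3, Pow(20, 2))) = Add(-12, Mul(3, 400)) = Add(-12, 1200) = 1188)
Mul(T, 795) = Mul(1188, 795) = 944460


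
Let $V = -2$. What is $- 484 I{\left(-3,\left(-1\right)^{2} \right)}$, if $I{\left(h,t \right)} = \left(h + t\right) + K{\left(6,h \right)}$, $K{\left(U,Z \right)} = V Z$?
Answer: $-1936$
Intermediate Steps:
$K{\left(U,Z \right)} = - 2 Z$
$I{\left(h,t \right)} = t - h$ ($I{\left(h,t \right)} = \left(h + t\right) - 2 h = t - h$)
$- 484 I{\left(-3,\left(-1\right)^{2} \right)} = - 484 \left(\left(-1\right)^{2} - -3\right) = - 484 \left(1 + 3\right) = \left(-484\right) 4 = -1936$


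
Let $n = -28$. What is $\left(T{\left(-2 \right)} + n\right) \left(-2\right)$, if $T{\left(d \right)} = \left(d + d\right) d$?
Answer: $40$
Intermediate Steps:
$T{\left(d \right)} = 2 d^{2}$ ($T{\left(d \right)} = 2 d d = 2 d^{2}$)
$\left(T{\left(-2 \right)} + n\right) \left(-2\right) = \left(2 \left(-2\right)^{2} - 28\right) \left(-2\right) = \left(2 \cdot 4 - 28\right) \left(-2\right) = \left(8 - 28\right) \left(-2\right) = \left(-20\right) \left(-2\right) = 40$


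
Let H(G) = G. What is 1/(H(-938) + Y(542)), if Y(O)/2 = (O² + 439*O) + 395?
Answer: 1/1063256 ≈ 9.4051e-7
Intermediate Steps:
Y(O) = 790 + 2*O² + 878*O (Y(O) = 2*((O² + 439*O) + 395) = 2*(395 + O² + 439*O) = 790 + 2*O² + 878*O)
1/(H(-938) + Y(542)) = 1/(-938 + (790 + 2*542² + 878*542)) = 1/(-938 + (790 + 2*293764 + 475876)) = 1/(-938 + (790 + 587528 + 475876)) = 1/(-938 + 1064194) = 1/1063256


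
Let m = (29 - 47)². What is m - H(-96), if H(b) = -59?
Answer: 383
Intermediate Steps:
m = 324 (m = (-18)² = 324)
m - H(-96) = 324 - 1*(-59) = 324 + 59 = 383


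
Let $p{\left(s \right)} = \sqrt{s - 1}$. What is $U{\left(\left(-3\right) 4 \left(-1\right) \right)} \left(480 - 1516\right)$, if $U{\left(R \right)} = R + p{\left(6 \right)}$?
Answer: $-12432 - 1036 \sqrt{5} \approx -14749.0$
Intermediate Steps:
$p{\left(s \right)} = \sqrt{-1 + s}$
$U{\left(R \right)} = R + \sqrt{5}$ ($U{\left(R \right)} = R + \sqrt{-1 + 6} = R + \sqrt{5}$)
$U{\left(\left(-3\right) 4 \left(-1\right) \right)} \left(480 - 1516\right) = \left(\left(-3\right) 4 \left(-1\right) + \sqrt{5}\right) \left(480 - 1516\right) = \left(\left(-12\right) \left(-1\right) + \sqrt{5}\right) \left(480 - 1516\right) = \left(12 + \sqrt{5}\right) \left(-1036\right) = -12432 - 1036 \sqrt{5}$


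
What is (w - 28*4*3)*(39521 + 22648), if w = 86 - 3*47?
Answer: -24308079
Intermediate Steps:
w = -55 (w = 86 - 141 = -55)
(w - 28*4*3)*(39521 + 22648) = (-55 - 28*4*3)*(39521 + 22648) = (-55 - 112*3)*62169 = (-55 - 336)*62169 = -391*62169 = -24308079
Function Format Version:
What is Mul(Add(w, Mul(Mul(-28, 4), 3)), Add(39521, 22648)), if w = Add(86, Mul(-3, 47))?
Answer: -24308079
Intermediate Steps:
w = -55 (w = Add(86, -141) = -55)
Mul(Add(w, Mul(Mul(-28, 4), 3)), Add(39521, 22648)) = Mul(Add(-55, Mul(Mul(-28, 4), 3)), Add(39521, 22648)) = Mul(Add(-55, Mul(-112, 3)), 62169) = Mul(Add(-55, -336), 62169) = Mul(-391, 62169) = -24308079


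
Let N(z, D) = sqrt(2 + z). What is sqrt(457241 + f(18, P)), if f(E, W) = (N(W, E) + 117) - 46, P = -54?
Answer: sqrt(457312 + 2*I*sqrt(13)) ≈ 676.25 + 0.005*I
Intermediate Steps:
f(E, W) = 71 + sqrt(2 + W) (f(E, W) = (sqrt(2 + W) + 117) - 46 = (117 + sqrt(2 + W)) - 46 = 71 + sqrt(2 + W))
sqrt(457241 + f(18, P)) = sqrt(457241 + (71 + sqrt(2 - 54))) = sqrt(457241 + (71 + sqrt(-52))) = sqrt(457241 + (71 + 2*I*sqrt(13))) = sqrt(457312 + 2*I*sqrt(13))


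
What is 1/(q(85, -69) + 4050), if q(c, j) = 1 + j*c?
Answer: -1/1814 ≈ -0.00055127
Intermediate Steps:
q(c, j) = 1 + c*j
1/(q(85, -69) + 4050) = 1/((1 + 85*(-69)) + 4050) = 1/((1 - 5865) + 4050) = 1/(-5864 + 4050) = 1/(-1814) = -1/1814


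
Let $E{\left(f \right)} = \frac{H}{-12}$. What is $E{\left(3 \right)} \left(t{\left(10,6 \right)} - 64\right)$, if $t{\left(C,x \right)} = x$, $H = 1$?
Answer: $\frac{29}{6} \approx 4.8333$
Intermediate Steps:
$E{\left(f \right)} = - \frac{1}{12}$ ($E{\left(f \right)} = 1 \frac{1}{-12} = 1 \left(- \frac{1}{12}\right) = - \frac{1}{12}$)
$E{\left(3 \right)} \left(t{\left(10,6 \right)} - 64\right) = - \frac{6 - 64}{12} = \left(- \frac{1}{12}\right) \left(-58\right) = \frac{29}{6}$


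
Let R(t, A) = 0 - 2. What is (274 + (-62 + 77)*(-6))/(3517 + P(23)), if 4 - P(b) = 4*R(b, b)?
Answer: 184/3529 ≈ 0.052139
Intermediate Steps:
R(t, A) = -2
P(b) = 12 (P(b) = 4 - 4*(-2) = 4 - 1*(-8) = 4 + 8 = 12)
(274 + (-62 + 77)*(-6))/(3517 + P(23)) = (274 + (-62 + 77)*(-6))/(3517 + 12) = (274 + 15*(-6))/3529 = (274 - 90)*(1/3529) = 184*(1/3529) = 184/3529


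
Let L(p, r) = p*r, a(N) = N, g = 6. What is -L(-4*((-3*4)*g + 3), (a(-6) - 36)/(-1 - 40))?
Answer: -11592/41 ≈ -282.73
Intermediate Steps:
-L(-4*((-3*4)*g + 3), (a(-6) - 36)/(-1 - 40)) = -(-4*(-3*4*6 + 3))*(-6 - 36)/(-1 - 40) = -(-4*(-12*6 + 3))*(-42/(-41)) = -(-4*(-72 + 3))*(-42*(-1/41)) = -(-4*(-69))*42/41 = -276*42/41 = -1*11592/41 = -11592/41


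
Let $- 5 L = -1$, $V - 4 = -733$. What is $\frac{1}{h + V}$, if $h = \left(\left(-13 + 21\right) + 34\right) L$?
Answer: $- \frac{5}{3603} \approx -0.0013877$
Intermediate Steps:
$V = -729$ ($V = 4 - 733 = -729$)
$L = \frac{1}{5}$ ($L = \left(- \frac{1}{5}\right) \left(-1\right) = \frac{1}{5} \approx 0.2$)
$h = \frac{42}{5}$ ($h = \left(\left(-13 + 21\right) + 34\right) \frac{1}{5} = \left(8 + 34\right) \frac{1}{5} = 42 \cdot \frac{1}{5} = \frac{42}{5} \approx 8.4$)
$\frac{1}{h + V} = \frac{1}{\frac{42}{5} - 729} = \frac{1}{- \frac{3603}{5}} = - \frac{5}{3603}$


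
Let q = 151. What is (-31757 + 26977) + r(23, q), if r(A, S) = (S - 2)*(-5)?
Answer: -5525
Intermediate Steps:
r(A, S) = 10 - 5*S (r(A, S) = (-2 + S)*(-5) = 10 - 5*S)
(-31757 + 26977) + r(23, q) = (-31757 + 26977) + (10 - 5*151) = -4780 + (10 - 755) = -4780 - 745 = -5525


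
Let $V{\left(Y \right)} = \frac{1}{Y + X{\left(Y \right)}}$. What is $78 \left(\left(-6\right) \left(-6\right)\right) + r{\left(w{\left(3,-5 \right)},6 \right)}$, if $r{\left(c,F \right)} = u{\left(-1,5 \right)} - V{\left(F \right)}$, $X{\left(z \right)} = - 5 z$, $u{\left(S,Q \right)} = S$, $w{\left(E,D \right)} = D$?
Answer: $\frac{67369}{24} \approx 2807.0$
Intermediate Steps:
$V{\left(Y \right)} = - \frac{1}{4 Y}$ ($V{\left(Y \right)} = \frac{1}{Y - 5 Y} = \frac{1}{\left(-4\right) Y} = - \frac{1}{4 Y}$)
$r{\left(c,F \right)} = -1 + \frac{1}{4 F}$ ($r{\left(c,F \right)} = -1 - - \frac{1}{4 F} = -1 + \frac{1}{4 F}$)
$78 \left(\left(-6\right) \left(-6\right)\right) + r{\left(w{\left(3,-5 \right)},6 \right)} = 78 \left(\left(-6\right) \left(-6\right)\right) + \frac{\frac{1}{4} - 6}{6} = 78 \cdot 36 + \frac{\frac{1}{4} - 6}{6} = 2808 + \frac{1}{6} \left(- \frac{23}{4}\right) = 2808 - \frac{23}{24} = \frac{67369}{24}$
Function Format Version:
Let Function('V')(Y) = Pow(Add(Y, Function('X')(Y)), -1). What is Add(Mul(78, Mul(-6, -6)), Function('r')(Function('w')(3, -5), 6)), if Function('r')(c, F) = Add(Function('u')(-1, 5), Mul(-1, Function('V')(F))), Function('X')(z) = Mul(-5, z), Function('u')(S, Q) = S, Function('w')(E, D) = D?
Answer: Rational(67369, 24) ≈ 2807.0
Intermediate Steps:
Function('V')(Y) = Mul(Rational(-1, 4), Pow(Y, -1)) (Function('V')(Y) = Pow(Add(Y, Mul(-5, Y)), -1) = Pow(Mul(-4, Y), -1) = Mul(Rational(-1, 4), Pow(Y, -1)))
Function('r')(c, F) = Add(-1, Mul(Rational(1, 4), Pow(F, -1))) (Function('r')(c, F) = Add(-1, Mul(-1, Mul(Rational(-1, 4), Pow(F, -1)))) = Add(-1, Mul(Rational(1, 4), Pow(F, -1))))
Add(Mul(78, Mul(-6, -6)), Function('r')(Function('w')(3, -5), 6)) = Add(Mul(78, Mul(-6, -6)), Mul(Pow(6, -1), Add(Rational(1, 4), Mul(-1, 6)))) = Add(Mul(78, 36), Mul(Rational(1, 6), Add(Rational(1, 4), -6))) = Add(2808, Mul(Rational(1, 6), Rational(-23, 4))) = Add(2808, Rational(-23, 24)) = Rational(67369, 24)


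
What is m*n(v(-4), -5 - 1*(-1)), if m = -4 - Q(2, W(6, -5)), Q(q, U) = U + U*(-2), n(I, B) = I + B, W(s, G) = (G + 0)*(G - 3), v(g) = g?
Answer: -288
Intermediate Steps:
W(s, G) = G*(-3 + G)
n(I, B) = B + I
Q(q, U) = -U (Q(q, U) = U - 2*U = -U)
m = 36 (m = -4 - (-1)*(-5*(-3 - 5)) = -4 - (-1)*(-5*(-8)) = -4 - (-1)*40 = -4 - 1*(-40) = -4 + 40 = 36)
m*n(v(-4), -5 - 1*(-1)) = 36*((-5 - 1*(-1)) - 4) = 36*((-5 + 1) - 4) = 36*(-4 - 4) = 36*(-8) = -288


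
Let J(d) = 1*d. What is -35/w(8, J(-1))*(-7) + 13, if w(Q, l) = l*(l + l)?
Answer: 271/2 ≈ 135.50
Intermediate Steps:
J(d) = d
w(Q, l) = 2*l² (w(Q, l) = l*(2*l) = 2*l²)
-35/w(8, J(-1))*(-7) + 13 = -35/(2*(-1)²)*(-7) + 13 = -35/(2*1)*(-7) + 13 = -35/2*(-7) + 13 = 245/2 + 13 = 271/2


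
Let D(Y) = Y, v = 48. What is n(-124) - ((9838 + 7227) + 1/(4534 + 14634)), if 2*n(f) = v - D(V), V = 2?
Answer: -326661057/19168 ≈ -17042.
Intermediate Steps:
n(f) = 23 (n(f) = (48 - 1*2)/2 = (48 - 2)/2 = (1/2)*46 = 23)
n(-124) - ((9838 + 7227) + 1/(4534 + 14634)) = 23 - ((9838 + 7227) + 1/(4534 + 14634)) = 23 - (17065 + 1/19168) = 23 - 1*327101921/19168 = 23 - 327101921/19168 = -326661057/19168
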